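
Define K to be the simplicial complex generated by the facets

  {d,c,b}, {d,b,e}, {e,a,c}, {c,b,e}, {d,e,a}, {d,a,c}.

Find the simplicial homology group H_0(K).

We work with the vertex ordering a < b < c < d < e. The simplices of K, each written with vertices in increasing order, are:

  0-simplices (5): a, b, c, d, e
  1-simplices (9): ac, ad, ae, bc, bd, be, cd, ce, de
  2-simplices (6): acd, ace, ade, bcd, bce, bde

giving chain groups C_0 ≅ Z^5, C_1 ≅ Z^9, C_2 ≅ Z^6.

∂_1: C_1 → C_0 is given by ∂[p,q] = [q] − [p].
As a 5×9 matrix over Z this has rank 4, with invariant factors (1,1,1,1).

Boundary ∂_2: C_2 → C_1 sends each 2-simplex [p,q,r] to [q,r] − [p,r] + [p,q]. For instance
  ∂acd = cd − ad + ac,
  ∂bde = de − be + bd.
The 9×6 boundary matrix has rank 5 and Smith normal form diag(1,1,1,1,1).

Reading off H_k = ker ∂_k / im ∂_{k+1}:

  H_0: rank C_0 − rank ∂_1 = 5 − 4 = 1, and the invariant factors of ∂_1 are all 1, so H_0 = Z.

(K is a triangulation of the 2-sphere S^2.)

H_0 = Z.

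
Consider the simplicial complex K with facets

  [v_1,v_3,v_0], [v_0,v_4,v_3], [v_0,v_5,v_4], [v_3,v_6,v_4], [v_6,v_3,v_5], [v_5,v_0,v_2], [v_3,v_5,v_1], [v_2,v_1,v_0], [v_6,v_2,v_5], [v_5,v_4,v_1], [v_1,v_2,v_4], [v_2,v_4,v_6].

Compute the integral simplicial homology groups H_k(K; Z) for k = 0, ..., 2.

We work with the vertex ordering v_0 < v_1 < v_2 < v_3 < v_4 < v_5 < v_6. The simplices of K, each written with vertices in increasing order, are:

  0-simplices (7): [v_0], [v_1], [v_2], [v_3], [v_4], [v_5], [v_6]
  1-simplices (18): (18 of them)
  2-simplices (12): (12 of them)

giving chain groups C_0 ≅ Z^7, C_1 ≅ Z^18, C_2 ≅ Z^12.

∂_1: C_1 → C_0 is given by ∂[p,q] = [q] − [p]. For instance
  ∂[v_0,v_3] = [v_3] − [v_0].
This gives a 7×18 integer matrix of rank 6; reducing to Smith normal form yields diagonal entries (1,1,1,1,1,1).

The boundary map ∂_2: C_2 → C_1 sends each 2-simplex [p,q,r] to [q,r] − [p,r] + [p,q]. For instance
  ∂[v_0,v_1,v_2] = [v_1,v_2] − [v_0,v_2] + [v_0,v_1],
  ∂[v_0,v_1,v_3] = [v_1,v_3] − [v_0,v_3] + [v_0,v_1].
This gives a 18×12 integer matrix of rank 12; reducing to Smith normal form yields diagonal entries (1,1,1,1,1,1,1,1,1,1,1,2).

From H_k ≅ ker(∂_k) / im(∂_{k+1}) we obtain:

  H_0: rank C_0 − rank ∂_1 = 7 − 6 = 1, and the invariant factors of ∂_1 are all 1, so H_0 ≅ Z.
  H_1: rank ker ∂_1 − rank ∂_2 = (18 − 6) − 12 = 0, and ∂_2 has invariant factor 2 > 1, so H_1 ≅ Z/2.
  H_2: rank ker ∂_2 − rank ∂_3 = (12 − 12) − 0 = 0, and there is no ∂_3, so H_2 ≅ 0.

As a check, the Euler characteristic is 7 − 18 + 12 = 1, which agrees with 1 − 0 + 0 = 1.

H_0 = Z,  H_1 = Z/2,  H_2 = 0.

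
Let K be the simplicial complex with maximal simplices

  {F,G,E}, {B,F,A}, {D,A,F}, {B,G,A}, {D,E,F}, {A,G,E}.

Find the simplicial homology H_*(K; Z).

Fix the vertex order A < B < D < E < F < G and write every simplex with vertices in increasing order. Then dim K = 2 and the simplices of K are:

  0-simplices (6): A, B, D, E, F, G
  1-simplices (12): AB, AD, AE, AF, AG, BF, BG, DE, DF, EF, EG, FG
  2-simplices (6): ABF, ABG, ADF, AEG, DEF, EFG

giving chain groups C_0 ≅ Z^6, C_1 ≅ Z^12, C_2 ≅ Z^6.

Boundary ∂_1: C_1 → C_0 is given by ∂[p,q] = [q] − [p]. For instance
  ∂BG = G − B.
The resulting 6×12 matrix has rank 5, and its Smith normal form has invariant factors (1,1,1,1,1).

Boundary ∂_2: C_2 → C_1 sends each 2-simplex [p,q,r] to [q,r] − [p,r] + [p,q]. For instance
  ∂EFG = FG − EG + EF,
  ∂AEG = EG − AG + AE.
The resulting 12×6 matrix has rank 6, and its Smith normal form has invariant factors (1,1,1,1,1,1).

From H_k ≅ ker(∂_k) / im(∂_{k+1}) we obtain:

  H_0: rank C_0 − rank ∂_1 = 6 − 5 = 1, and the invariant factors of ∂_1 are all 1, so H_0 ≅ Z.
  H_1: rank ker ∂_1 − rank ∂_2 = (12 − 5) − 6 = 1, and the invariant factors of ∂_2 are all 1, so H_1 ≅ Z.
  H_2: rank ker ∂_2 − rank ∂_3 = (6 − 6) − 0 = 0, and there is no ∂_3, so H_2 ≅ 0.

As a check, the Euler characteristic is 6 − 12 + 6 = 0, which agrees with 1 − 1 + 0 = 0.
(K is a triangulation of the cylinder S^1 x I.)

H_0 ≅ Z,  H_1 ≅ Z,  H_2 = 0.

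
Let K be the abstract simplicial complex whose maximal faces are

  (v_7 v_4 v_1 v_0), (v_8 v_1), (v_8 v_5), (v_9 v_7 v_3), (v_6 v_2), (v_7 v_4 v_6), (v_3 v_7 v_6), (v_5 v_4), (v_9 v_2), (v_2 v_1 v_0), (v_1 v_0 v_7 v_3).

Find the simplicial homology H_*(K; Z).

H_0 = Z,  H_1 = Z^3,  H_2 = 0,  H_3 = 0.

We work with the vertex ordering v_0 < v_1 < v_2 < v_3 < v_4 < v_5 < v_6 < v_7 < v_8 < v_9. The simplices of K, each written with vertices in increasing order, are:

  0-simplices (10): [v_0], [v_1], [v_2], [v_3], [v_4], [v_5], [v_6], [v_7], [v_8], [v_9]
  1-simplices (21): (21 of them)
  2-simplices (11): (11 of them)
  3-simplices (2): [v_0,v_1,v_3,v_7], [v_0,v_1,v_4,v_7]

giving chain groups C_0 ≅ Z^10, C_1 ≅ Z^21, C_2 ≅ Z^11, C_3 ≅ Z^2.

Boundary ∂_1: C_1 → C_0 is given by ∂[p,q] = [q] − [p]. For instance
  ∂[v_0,v_7] = [v_7] − [v_0].
This gives a 10×21 integer matrix of rank 9; reducing to Smith normal form yields diagonal entries (1,1,1,1,1,1,1,1,1).

∂_2: C_2 → C_1 maps a triangle to the signed sum of its edges. For instance
  ∂[v_1,v_4,v_7] = [v_4,v_7] − [v_1,v_7] + [v_1,v_4],
  ∂[v_4,v_6,v_7] = [v_6,v_7] − [v_4,v_7] + [v_4,v_6].
The 21×11 boundary matrix has rank 9 and Smith normal form diag(1,1,1,1,1,1,1,1,1).

∂_3: C_3 → C_2 sends each 3-simplex σ to the alternating sum Σ_i (−1)^i (σ with its i-th vertex removed). For instance
  ∂[v_0,v_1,v_4,v_7] = [v_1,v_4,v_7] − [v_0,v_4,v_7] + [v_0,v_1,v_7] − [v_0,v_1,v_4],
  ∂[v_0,v_1,v_3,v_7] = [v_1,v_3,v_7] − [v_0,v_3,v_7] + [v_0,v_1,v_7] − [v_0,v_1,v_3].
This gives a 11×2 integer matrix of rank 2; reducing to Smith normal form yields diagonal entries (1,1).

Computing H_k = (kernel of ∂_k) / (image of ∂_{k+1}):

  H_0: rank C_0 − rank ∂_1 = 10 − 9 = 1, and the invariant factors of ∂_1 are all 1, so H_0 ≅ Z.
  H_1: rank ker ∂_1 − rank ∂_2 = (21 − 9) − 9 = 3, and the invariant factors of ∂_2 are all 1, so H_1 ≅ Z^3.
  H_2: rank ker ∂_2 − rank ∂_3 = (11 − 9) − 2 = 0, and the invariant factors of ∂_3 are all 1, so H_2 ≅ 0.
  H_3: rank ker ∂_3 − rank ∂_4 = (2 − 2) − 0 = 0, and there is no ∂_4, so H_3 ≅ 0.

As a check, the Euler characteristic is 10 − 21 + 11 − 2 = -2, which agrees with 1 − 3 + 0 − 0 = -2.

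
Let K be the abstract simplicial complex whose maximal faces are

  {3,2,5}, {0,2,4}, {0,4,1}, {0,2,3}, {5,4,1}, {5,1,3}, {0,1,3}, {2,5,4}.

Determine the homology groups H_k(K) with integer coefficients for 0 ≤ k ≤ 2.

Order the vertices as 0 < 1 < 2 < 3 < 4 < 5. Listing each simplex with vertices in this order, K has dimension 2 with simplices:

  0-simplices (6): [0], [1], [2], [3], [4], [5]
  1-simplices (12): [0,1], [0,2], [0,3], [0,4], [1,3], [1,4], [1,5], [2,3], [2,4], [2,5], [3,5], [4,5]
  2-simplices (8): [0,1,3], [0,1,4], [0,2,3], [0,2,4], [1,3,5], [1,4,5], [2,3,5], [2,4,5]

giving chain groups C_0 ≅ Z^6, C_1 ≅ Z^12, C_2 ≅ Z^8.

∂_1: C_1 → C_0 maps an edge to its endpoints' difference, ∂[p,q] = q − p.
The resulting 6×12 matrix has rank 5, and its Smith normal form has invariant factors (1,1,1,1,1).

Boundary ∂_2: C_2 → C_1 maps a triangle to the signed sum of its edges. For instance
  ∂[0,1,4] = [1,4] − [0,4] + [0,1],
  ∂[0,1,3] = [1,3] − [0,3] + [0,1].
This gives a 12×8 integer matrix of rank 7; reducing to Smith normal form yields diagonal entries (1,1,1,1,1,1,1).

Reading off H_k = ker ∂_k / im ∂_{k+1}:

  H_0: rank C_0 − rank ∂_1 = 6 − 5 = 1, and the invariant factors of ∂_1 are all 1, so H_0 ≅ Z.
  H_1: rank ker ∂_1 − rank ∂_2 = (12 − 5) − 7 = 0, and the invariant factors of ∂_2 are all 1, so H_1 ≅ 0.
  H_2: rank ker ∂_2 − rank ∂_3 = (8 − 7) − 0 = 1, and there is no ∂_3, so H_2 ≅ Z.

H_0 ≅ Z,  H_1 = 0,  H_2 ≅ Z.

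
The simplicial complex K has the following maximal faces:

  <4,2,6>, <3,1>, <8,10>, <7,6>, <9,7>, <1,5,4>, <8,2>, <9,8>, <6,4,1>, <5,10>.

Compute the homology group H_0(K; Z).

H_0 ≅ Z.

Fix the vertex order 1 < 2 < 3 < 4 < 5 < 6 < 7 < 8 < 9 < 10 and write every simplex with vertices in increasing order. Then dim K = 2 and the simplices of K are:

  0-simplices (10): [1], [2], [3], [4], [5], [6], [7], [8], [9], [10]
  1-simplices (14): [1,3], [1,4], [1,5], [1,6], [2,4], [2,6], [2,8], [4,5], [4,6], [5,10], [6,7], [7,9], [8,9], [8,10]
  2-simplices (3): [1,4,5], [1,4,6], [2,4,6]

giving chain groups C_0 ≅ Z^10, C_1 ≅ Z^14, C_2 ≅ Z^3.

Boundary ∂_1: C_1 → C_0 maps an edge to its endpoints' difference, ∂[p,q] = q − p. For instance
  ∂[2,8] = [8] − [2].
As a 10×14 matrix over Z this has rank 9, with invariant factors (1,1,1,1,1,1,1,1,1).

The boundary map ∂_2: C_2 → C_1 maps a triangle to the signed sum of its edges. For instance
  ∂[1,4,5] = [4,5] − [1,5] + [1,4],
  ∂[2,4,6] = [4,6] − [2,6] + [2,4].
The 14×3 boundary matrix has rank 3 and Smith normal form diag(1,1,1).

Now H_k = ker ∂_k / im ∂_{k+1}, so:

  H_0: rank C_0 − rank ∂_1 = 10 − 9 = 1, and the invariant factors of ∂_1 are all 1, so H_0 = Z.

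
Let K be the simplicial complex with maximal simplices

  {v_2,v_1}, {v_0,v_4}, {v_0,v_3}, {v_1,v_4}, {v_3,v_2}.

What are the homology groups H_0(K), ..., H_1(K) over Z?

Fix the vertex order v_0 < v_1 < v_2 < v_3 < v_4 and write every simplex with vertices in increasing order. Then dim K = 1 and the simplices of K are:

  0-simplices (5): [v_0], [v_1], [v_2], [v_3], [v_4]
  1-simplices (5): [v_0,v_3], [v_0,v_4], [v_1,v_2], [v_1,v_4], [v_2,v_3]

Hence C_0 ≅ Z^5, C_1 ≅ Z^5.

∂_1: C_1 → C_0 is given by ∂[p,q] = [q] − [p].
The 5×5 boundary matrix has rank 4 and Smith normal form diag(1,1,1,1).

Computing H_k = (kernel of ∂_k) / (image of ∂_{k+1}):

  H_0: rank C_0 − rank ∂_1 = 5 − 4 = 1, and the invariant factors of ∂_1 are all 1, so H_0 ≅ Z.
  H_1: rank ker ∂_1 − rank ∂_2 = (5 − 4) − 0 = 1, and there is no ∂_2, so H_1 ≅ Z.

(K is a triangulation of the circle S^1.)

H_0 = Z,  H_1 = Z.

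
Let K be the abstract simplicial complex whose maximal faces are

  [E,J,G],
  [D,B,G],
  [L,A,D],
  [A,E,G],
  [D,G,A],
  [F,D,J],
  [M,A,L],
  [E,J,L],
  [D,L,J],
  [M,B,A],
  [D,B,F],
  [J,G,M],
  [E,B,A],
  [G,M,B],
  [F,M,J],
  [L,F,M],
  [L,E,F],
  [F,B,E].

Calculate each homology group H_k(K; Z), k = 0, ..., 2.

H_0 ≅ Z,  H_1 ≅ Z ⊕ Z/2,  H_2 = 0.

K has 9 vertices, 27 edges, 18 triangles.
rank ∂_0 = 0, rank ∂_1 = 8 ⇒ b_0 = 9 − 0 − 8 = 1; all invariant factors of ∂_1 are 1 so no torsion. So H_0 ≅ Z.
rank ∂_1 = 8, rank ∂_2 = 18 ⇒ b_1 = 27 − 8 − 18 = 1; ∂_2 has invariant factor(s) [2] giving torsion. So H_1 ≅ Z ⊕ Z/2.
rank ∂_2 = 18, rank ∂_3 = 0 ⇒ b_2 = 18 − 18 − 0 = 0. So H_2 ≅ 0.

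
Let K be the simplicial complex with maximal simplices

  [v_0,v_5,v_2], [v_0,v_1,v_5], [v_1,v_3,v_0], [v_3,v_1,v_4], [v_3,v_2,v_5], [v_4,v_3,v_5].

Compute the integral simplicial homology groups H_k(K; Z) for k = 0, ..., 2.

We work with the vertex ordering v_0 < v_1 < v_2 < v_3 < v_4 < v_5. The simplices of K, each written with vertices in increasing order, are:

  0-simplices (6): [v_0], [v_1], [v_2], [v_3], [v_4], [v_5]
  1-simplices (12): [v_0,v_1], [v_0,v_2], [v_0,v_3], [v_0,v_5], [v_1,v_3], [v_1,v_4], [v_1,v_5], [v_2,v_3], [v_2,v_5], [v_3,v_4], [v_3,v_5], [v_4,v_5]
  2-simplices (6): [v_0,v_1,v_3], [v_0,v_1,v_5], [v_0,v_2,v_5], [v_1,v_3,v_4], [v_2,v_3,v_5], [v_3,v_4,v_5]

so the chain groups are C_0 ≅ Z^6, C_1 ≅ Z^12, C_2 ≅ Z^6.

Boundary ∂_1: C_1 → C_0 maps an edge to its endpoints' difference, ∂[p,q] = q − p. For instance
  ∂[v_0,v_1] = [v_1] − [v_0].
This gives a 6×12 integer matrix of rank 5; reducing to Smith normal form yields diagonal entries (1,1,1,1,1).

The boundary map ∂_2: C_2 → C_1 maps a triangle to the signed sum of its edges. For instance
  ∂[v_1,v_3,v_4] = [v_3,v_4] − [v_1,v_4] + [v_1,v_3],
  ∂[v_0,v_1,v_3] = [v_1,v_3] − [v_0,v_3] + [v_0,v_1].
The 12×6 boundary matrix has rank 6 and Smith normal form diag(1,1,1,1,1,1).

Reading off H_k = ker ∂_k / im ∂_{k+1}:

  H_0: rank C_0 − rank ∂_1 = 6 − 5 = 1, and the invariant factors of ∂_1 are all 1, so H_0 = Z.
  H_1: rank ker ∂_1 − rank ∂_2 = (12 − 5) − 6 = 1, and the invariant factors of ∂_2 are all 1, so H_1 = Z.
  H_2: rank ker ∂_2 − rank ∂_3 = (6 − 6) − 0 = 0, and there is no ∂_3, so H_2 = 0.

As a check, the Euler characteristic is 6 − 12 + 6 = 0, which agrees with 1 − 1 + 0 = 0.
(K is a triangulation of the cylinder S^1 x I.)

H_0 ≅ Z,  H_1 ≅ Z,  H_2 = 0.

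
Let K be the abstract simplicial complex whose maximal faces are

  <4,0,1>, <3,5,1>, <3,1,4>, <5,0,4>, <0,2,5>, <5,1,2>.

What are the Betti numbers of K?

b_0 = 1, b_1 = 1, b_2 = 0.

We work with the vertex ordering 0 < 1 < 2 < 3 < 4 < 5. The simplices of K, each written with vertices in increasing order, are:

  0-simplices (6): [0], [1], [2], [3], [4], [5]
  1-simplices (12): [0,1], [0,2], [0,4], [0,5], [1,2], [1,3], [1,4], [1,5], [2,5], [3,4], [3,5], [4,5]
  2-simplices (6): [0,1,4], [0,2,5], [0,4,5], [1,2,5], [1,3,4], [1,3,5]

Hence C_0 ≅ Z^6, C_1 ≅ Z^12, C_2 ≅ Z^6.

∂_1: C_1 → C_0 maps an edge to its endpoints' difference, ∂[p,q] = q − p. For instance
  ∂[1,4] = [4] − [1].
This gives a 6×12 integer matrix of rank 5; reducing to Smith normal form yields diagonal entries (1,1,1,1,1).

∂_2: C_2 → C_1 maps a triangle to the signed sum of its edges. For instance
  ∂[0,4,5] = [4,5] − [0,5] + [0,4],
  ∂[1,3,4] = [3,4] − [1,4] + [1,3].
As a 12×6 matrix over Z this has rank 6, with invariant factors (1,1,1,1,1,1).

From H_k ≅ ker(∂_k) / im(∂_{k+1}) we obtain:

  H_0: rank C_0 − rank ∂_1 = 6 − 5 = 1, and the invariant factors of ∂_1 are all 1, so H_0 = Z.
  H_1: rank ker ∂_1 − rank ∂_2 = (12 − 5) − 6 = 1, and the invariant factors of ∂_2 are all 1, so H_1 = Z.
  H_2: rank ker ∂_2 − rank ∂_3 = (6 − 6) − 0 = 0, and there is no ∂_3, so H_2 = 0.

Hence the Betti numbers are b_0 = 1, b_1 = 1, b_2 = 0.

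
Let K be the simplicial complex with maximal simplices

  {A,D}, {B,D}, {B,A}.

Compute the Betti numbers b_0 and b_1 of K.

b_0 = 1, b_1 = 1.

Order the vertices as A < B < D. Listing each simplex with vertices in this order, K has dimension 1 with simplices:

  0-simplices (3): A, B, D
  1-simplices (3): AB, AD, BD

giving chain groups C_0 ≅ Z^3, C_1 ≅ Z^3.

∂_1: C_1 → C_0 maps an edge to its endpoints' difference, ∂[p,q] = q − p.
The resulting 3×3 matrix has rank 2, and its Smith normal form has invariant factors (1,1).

Now H_k = ker ∂_k / im ∂_{k+1}, so:

  H_0: rank C_0 − rank ∂_1 = 3 − 2 = 1, and the invariant factors of ∂_1 are all 1, so H_0 = Z.
  H_1: rank ker ∂_1 − rank ∂_2 = (3 − 2) − 0 = 1, and there is no ∂_2, so H_1 = Z.

Hence the Betti numbers are b_0 = 1, b_1 = 1.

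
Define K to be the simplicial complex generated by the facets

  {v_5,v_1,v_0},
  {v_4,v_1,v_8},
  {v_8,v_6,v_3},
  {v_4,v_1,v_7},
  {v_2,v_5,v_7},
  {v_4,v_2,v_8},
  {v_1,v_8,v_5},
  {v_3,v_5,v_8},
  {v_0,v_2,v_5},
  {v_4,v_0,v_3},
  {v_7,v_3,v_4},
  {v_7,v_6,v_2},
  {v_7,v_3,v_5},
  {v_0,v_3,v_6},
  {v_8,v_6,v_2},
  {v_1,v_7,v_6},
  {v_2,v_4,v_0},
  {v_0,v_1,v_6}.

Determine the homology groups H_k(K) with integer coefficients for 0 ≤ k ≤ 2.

H_0 ≅ Z,  H_1 ≅ Z^2,  H_2 ≅ Z.

We work with the vertex ordering v_0 < v_1 < v_2 < v_3 < v_4 < v_5 < v_6 < v_7 < v_8. The simplices of K, each written with vertices in increasing order, are:

  0-simplices (9): [v_0], [v_1], [v_2], [v_3], [v_4], [v_5], [v_6], [v_7], [v_8]
  1-simplices (27): (27 of them)
  2-simplices (18): (18 of them)

so the chain groups are C_0 ≅ Z^9, C_1 ≅ Z^27, C_2 ≅ Z^18.

Boundary ∂_1: C_1 → C_0 sends each edge [p,q] (with p < q) to q − p.
The resulting 9×27 matrix has rank 8, and its Smith normal form has invariant factors (1,1,1,1,1,1,1,1).

The boundary map ∂_2: C_2 → C_1 acts by ∂[p,q,r] = [q,r] − [p,r] + [p,q]. For instance
  ∂[v_0,v_2,v_5] = [v_2,v_5] − [v_0,v_5] + [v_0,v_2],
  ∂[v_2,v_4,v_8] = [v_4,v_8] − [v_2,v_8] + [v_2,v_4].
The resulting 27×18 matrix has rank 17, and its Smith normal form has invariant factors (1,1,1,1,1,1,1,1,1,1,1,1,1,1,1,1,1).

Now H_k = ker ∂_k / im ∂_{k+1}, so:

  H_0: rank C_0 − rank ∂_1 = 9 − 8 = 1, and the invariant factors of ∂_1 are all 1, so H_0 ≅ Z.
  H_1: rank ker ∂_1 − rank ∂_2 = (27 − 8) − 17 = 2, and the invariant factors of ∂_2 are all 1, so H_1 ≅ Z^2.
  H_2: rank ker ∂_2 − rank ∂_3 = (18 − 17) − 0 = 1, and there is no ∂_3, so H_2 ≅ Z.

As a check, the Euler characteristic is 9 − 27 + 18 = 0, which agrees with 1 − 2 + 1 = 0.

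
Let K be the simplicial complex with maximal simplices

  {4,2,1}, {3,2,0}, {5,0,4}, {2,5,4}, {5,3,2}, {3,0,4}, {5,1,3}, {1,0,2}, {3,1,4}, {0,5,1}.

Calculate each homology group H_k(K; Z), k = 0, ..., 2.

H_0 ≅ Z,  H_1 ≅ Z/2Z,  H_2 = 0.

K has 6 vertices, 15 edges, 10 triangles.
rank ∂_0 = 0, rank ∂_1 = 5 ⇒ b_0 = 6 − 0 − 5 = 1; all invariant factors of ∂_1 are 1 so no torsion. So H_0 ≅ Z.
rank ∂_1 = 5, rank ∂_2 = 10 ⇒ b_1 = 15 − 5 − 10 = 0; ∂_2 has invariant factor(s) [2] giving torsion. So H_1 ≅ Z/2Z.
rank ∂_2 = 10, rank ∂_3 = 0 ⇒ b_2 = 10 − 10 − 0 = 0. So H_2 ≅ 0.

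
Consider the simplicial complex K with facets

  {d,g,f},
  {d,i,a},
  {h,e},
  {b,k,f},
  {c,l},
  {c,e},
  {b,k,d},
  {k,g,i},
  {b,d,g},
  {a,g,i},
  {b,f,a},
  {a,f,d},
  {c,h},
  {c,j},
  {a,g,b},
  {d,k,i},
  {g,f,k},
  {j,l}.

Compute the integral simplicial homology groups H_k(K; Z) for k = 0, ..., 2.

H_0 = Z^2,  H_1 = Z^2 × Z/2,  H_2 = 0.

We work with the vertex ordering a < b < c < d < e < f < g < h < i < j < k < l. The simplices of K, each written with vertices in increasing order, are:

  0-simplices (12): a, b, c, d, e, f, g, h, i, j, k, l
  1-simplices (24): ab, ad, af, ag, ai, bd, bf, bg, bk, ce, ch, cj, cl, df, dg, di, dk, eh, fg, fk, gi, gk, ik, jl
  2-simplices (12): abf, abg, adf, adi, agi, bdg, bdk, bfk, dfg, dik, fgk, gik

Hence C_0 ≅ Z^12, C_1 ≅ Z^24, C_2 ≅ Z^12.

Boundary ∂_1: C_1 → C_0 maps an edge to its endpoints' difference, ∂[p,q] = q − p. For instance
  ∂di = i − d.
The 12×24 boundary matrix has rank 10 and Smith normal form diag(1,1,1,1,1,1,1,1,1,1).

∂_2: C_2 → C_1 acts by ∂[p,q,r] = [q,r] − [p,r] + [p,q]. For instance
  ∂bfk = fk − bk + bf,
  ∂bdk = dk − bk + bd.
The resulting 24×12 matrix has rank 12, and its Smith normal form has invariant factors (1,1,1,1,1,1,1,1,1,1,1,2).

From H_k ≅ ker(∂_k) / im(∂_{k+1}) we obtain:

  H_0: rank C_0 − rank ∂_1 = 12 − 10 = 2, and the invariant factors of ∂_1 are all 1, so H_0 = Z^2.
  H_1: rank ker ∂_1 − rank ∂_2 = (24 − 10) − 12 = 2, and ∂_2 has invariant factor 2 > 1, so H_1 = Z^2 × Z/2.
  H_2: rank ker ∂_2 − rank ∂_3 = (12 − 12) − 0 = 0, and there is no ∂_3, so H_2 = 0.

(K is a triangulation of the disjoint union of a wedge of 2 circles and the real projective plane RP^2.)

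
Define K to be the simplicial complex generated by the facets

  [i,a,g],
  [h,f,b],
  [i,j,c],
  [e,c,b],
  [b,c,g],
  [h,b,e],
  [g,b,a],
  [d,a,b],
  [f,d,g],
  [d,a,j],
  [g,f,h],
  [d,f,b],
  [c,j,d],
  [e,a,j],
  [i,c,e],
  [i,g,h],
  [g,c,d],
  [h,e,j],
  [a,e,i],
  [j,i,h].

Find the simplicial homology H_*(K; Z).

Fix the vertex order a < b < c < d < e < f < g < h < i < j and write every simplex with vertices in increasing order. Then dim K = 2 and the simplices of K are:

  0-simplices (10): a, b, c, d, e, f, g, h, i, j
  1-simplices (30): ab, ad, ae, ag, ai, aj, bc, bd, be, bf, bg, bh, cd, ce, cg, ci, cj, df, dg, dj, eh, ei, ej, fg, fh, gh, gi, hi, hj, ij
  2-simplices (20): abd, abg, adj, aei, aej, agi, bce, bcg, bdf, beh, bfh, cdg, cdj, cei, cij, dfg, ehj, fgh, ghi, hij

so the chain groups are C_0 ≅ Z^10, C_1 ≅ Z^30, C_2 ≅ Z^20.

∂_1: C_1 → C_0 is given by ∂[p,q] = [q] − [p].
This gives a 10×30 integer matrix of rank 9; reducing to Smith normal form yields diagonal entries (1,1,1,1,1,1,1,1,1).

The boundary map ∂_2: C_2 → C_1 sends each 2-simplex [p,q,r] to [q,r] − [p,r] + [p,q]. For instance
  ∂ehj = hj − ej + eh,
  ∂bce = ce − be + bc.
This gives a 30×20 integer matrix of rank 20; reducing to Smith normal form yields diagonal entries (1,1,1,1,1,1,1,1,1,1,1,1,1,1,1,1,1,1,1,2).

Computing H_k = (kernel of ∂_k) / (image of ∂_{k+1}):

  H_0: rank C_0 − rank ∂_1 = 10 − 9 = 1, and the invariant factors of ∂_1 are all 1, so H_0 = Z.
  H_1: rank ker ∂_1 − rank ∂_2 = (30 − 9) − 20 = 1, and ∂_2 has invariant factor 2 > 1, so H_1 = Z ⊕ Z/2.
  H_2: rank ker ∂_2 − rank ∂_3 = (20 − 20) − 0 = 0, and there is no ∂_3, so H_2 = 0.

As a check, the Euler characteristic is 10 − 30 + 20 = 0, which agrees with 1 − 1 + 0 = 0.

H_0 ≅ Z,  H_1 ≅ Z ⊕ Z/2,  H_2 = 0.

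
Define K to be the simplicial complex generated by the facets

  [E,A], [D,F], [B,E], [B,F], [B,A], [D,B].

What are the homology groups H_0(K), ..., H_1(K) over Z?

H_0 ≅ Z,  H_1 ≅ Z^2.

We work with the vertex ordering A < B < D < E < F. The simplices of K, each written with vertices in increasing order, are:

  0-simplices (5): A, B, D, E, F
  1-simplices (6): AB, AE, BD, BE, BF, DF

giving chain groups C_0 ≅ Z^5, C_1 ≅ Z^6.

∂_1: C_1 → C_0 maps an edge to its endpoints' difference, ∂[p,q] = q − p. For instance
  ∂DF = F − D.
The resulting 5×6 matrix has rank 4, and its Smith normal form has invariant factors (1,1,1,1).

Now H_k = ker ∂_k / im ∂_{k+1}, so:

  H_0: rank C_0 − rank ∂_1 = 5 − 4 = 1, and the invariant factors of ∂_1 are all 1, so H_0 ≅ Z.
  H_1: rank ker ∂_1 − rank ∂_2 = (6 − 4) − 0 = 2, and there is no ∂_2, so H_1 ≅ Z^2.

As a check, the Euler characteristic is 5 − 6 = -1, which agrees with 1 − 2 = -1.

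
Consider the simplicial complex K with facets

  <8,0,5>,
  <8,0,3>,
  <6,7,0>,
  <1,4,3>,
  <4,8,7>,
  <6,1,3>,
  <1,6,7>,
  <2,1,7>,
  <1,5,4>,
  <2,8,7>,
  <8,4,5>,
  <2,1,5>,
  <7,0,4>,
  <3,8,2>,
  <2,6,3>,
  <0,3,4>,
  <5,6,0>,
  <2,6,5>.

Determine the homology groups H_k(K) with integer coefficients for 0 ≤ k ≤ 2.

Take the total order 0 < 1 < 2 < 3 < 4 < 5 < 6 < 7 < 8 on the vertex set. Then K (dimension 2) consists of the simplices:

  0-simplices (9): [0], [1], [2], [3], [4], [5], [6], [7], [8]
  1-simplices (27): (27 of them)
  2-simplices (18): [0,3,4], [0,3,8], [0,4,7], [0,5,6], [0,5,8], [0,6,7], [1,2,5], [1,2,7], [1,3,4], [1,3,6], [1,4,5], [1,6,7], [2,3,6], [2,3,8], [2,5,6], [2,7,8], [4,5,8], [4,7,8]

so the chain groups are C_0 ≅ Z^9, C_1 ≅ Z^27, C_2 ≅ Z^18.

The boundary map ∂_1: C_1 → C_0 is given by ∂[p,q] = [q] − [p].
This gives a 9×27 integer matrix of rank 8; reducing to Smith normal form yields diagonal entries (1,1,1,1,1,1,1,1).

∂_2: C_2 → C_1 maps a triangle to the signed sum of its edges. For instance
  ∂[2,7,8] = [7,8] − [2,8] + [2,7],
  ∂[4,7,8] = [7,8] − [4,8] + [4,7].
The resulting 27×18 matrix has rank 18, and its Smith normal form has invariant factors (1,1,1,1,1,1,1,1,1,1,1,1,1,1,1,1,1,2).

Now H_k = ker ∂_k / im ∂_{k+1}, so:

  H_0: rank C_0 − rank ∂_1 = 9 − 8 = 1, and the invariant factors of ∂_1 are all 1, so H_0 = Z.
  H_1: rank ker ∂_1 − rank ∂_2 = (27 − 8) − 18 = 1, and ∂_2 has invariant factor 2 > 1, so H_1 = Z ⊕ Z/2Z.
  H_2: rank ker ∂_2 − rank ∂_3 = (18 − 18) − 0 = 0, and there is no ∂_3, so H_2 = 0.

(K is a triangulation of the Klein bottle.)

H_0 = Z,  H_1 = Z ⊕ Z/2Z,  H_2 = 0.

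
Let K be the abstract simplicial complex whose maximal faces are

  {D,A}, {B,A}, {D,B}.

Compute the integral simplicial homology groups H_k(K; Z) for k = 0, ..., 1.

Order the vertices as A < B < D. Listing each simplex with vertices in this order, K has dimension 1 with simplices:

  0-simplices (3): A, B, D
  1-simplices (3): AB, AD, BD

giving chain groups C_0 ≅ Z^3, C_1 ≅ Z^3.

∂_1: C_1 → C_0 maps an edge to its endpoints' difference, ∂[p,q] = q − p. For instance
  ∂BD = D − B.
The resulting 3×3 matrix has rank 2, and its Smith normal form has invariant factors (1,1).

From H_k ≅ ker(∂_k) / im(∂_{k+1}) we obtain:

  H_0: rank C_0 − rank ∂_1 = 3 − 2 = 1, and the invariant factors of ∂_1 are all 1, so H_0 = Z.
  H_1: rank ker ∂_1 − rank ∂_2 = (3 − 2) − 0 = 1, and there is no ∂_2, so H_1 = Z.

H_0 = Z,  H_1 = Z.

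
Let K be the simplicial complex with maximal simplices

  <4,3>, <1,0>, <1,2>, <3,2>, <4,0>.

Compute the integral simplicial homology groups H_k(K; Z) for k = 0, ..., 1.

H_0 ≅ Z,  H_1 ≅ Z.

K has 5 vertices, 5 edges.
rank ∂_0 = 0, rank ∂_1 = 4 ⇒ b_0 = 5 − 0 − 4 = 1; all invariant factors of ∂_1 are 1 so no torsion. So H_0 = Z.
rank ∂_1 = 4, rank ∂_2 = 0 ⇒ b_1 = 5 − 4 − 0 = 1. So H_1 = Z.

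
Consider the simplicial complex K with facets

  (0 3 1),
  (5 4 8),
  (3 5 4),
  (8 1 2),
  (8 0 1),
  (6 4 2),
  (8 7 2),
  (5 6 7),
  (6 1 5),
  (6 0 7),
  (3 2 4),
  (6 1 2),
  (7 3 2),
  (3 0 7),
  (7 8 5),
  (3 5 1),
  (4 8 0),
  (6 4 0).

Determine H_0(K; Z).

H_0 = Z.

K has 9 vertices, 27 edges, 18 triangles.
rank ∂_0 = 0, rank ∂_1 = 8 ⇒ b_0 = 9 − 0 − 8 = 1; all invariant factors of ∂_1 are 1 so no torsion. So H_0 = Z.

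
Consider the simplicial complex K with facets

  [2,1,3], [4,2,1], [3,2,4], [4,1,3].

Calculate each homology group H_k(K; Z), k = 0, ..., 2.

Take the total order 1 < 2 < 3 < 4 on the vertex set. Then K (dimension 2) consists of the simplices:

  0-simplices (4): [1], [2], [3], [4]
  1-simplices (6): [1,2], [1,3], [1,4], [2,3], [2,4], [3,4]
  2-simplices (4): [1,2,3], [1,2,4], [1,3,4], [2,3,4]

so the chain groups are C_0 ≅ Z^4, C_1 ≅ Z^6, C_2 ≅ Z^4.

∂_1: C_1 → C_0 maps an edge to its endpoints' difference, ∂[p,q] = q − p. For instance
  ∂[3,4] = [4] − [3].
This gives a 4×6 integer matrix of rank 3; reducing to Smith normal form yields diagonal entries (1,1,1).

The boundary map ∂_2: C_2 → C_1 maps a triangle to the signed sum of its edges. For instance
  ∂[1,2,3] = [2,3] − [1,3] + [1,2],
  ∂[1,2,4] = [2,4] − [1,4] + [1,2].
The resulting 6×4 matrix has rank 3, and its Smith normal form has invariant factors (1,1,1).

From H_k ≅ ker(∂_k) / im(∂_{k+1}) we obtain:

  H_0: rank C_0 − rank ∂_1 = 4 − 3 = 1, and the invariant factors of ∂_1 are all 1, so H_0 ≅ Z.
  H_1: rank ker ∂_1 − rank ∂_2 = (6 − 3) − 3 = 0, and the invariant factors of ∂_2 are all 1, so H_1 ≅ 0.
  H_2: rank ker ∂_2 − rank ∂_3 = (4 − 3) − 0 = 1, and there is no ∂_3, so H_2 ≅ Z.

As a check, the Euler characteristic is 4 − 6 + 4 = 2, which agrees with 1 − 0 + 1 = 2.

H_0 = Z,  H_1 = 0,  H_2 = Z.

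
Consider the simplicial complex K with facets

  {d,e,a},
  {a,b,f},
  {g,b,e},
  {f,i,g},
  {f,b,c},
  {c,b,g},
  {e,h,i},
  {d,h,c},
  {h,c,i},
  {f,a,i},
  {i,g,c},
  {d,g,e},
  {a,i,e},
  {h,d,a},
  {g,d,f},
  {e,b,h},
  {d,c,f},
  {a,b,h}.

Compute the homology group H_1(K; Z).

H_1 = Z × Z/2.

Order the vertices as a < b < c < d < e < f < g < h < i. Listing each simplex with vertices in this order, K has dimension 2 with simplices:

  0-simplices (9): a, b, c, d, e, f, g, h, i
  1-simplices (27): ab, ad, ae, af, ah, ai, bc, be, bf, bg, bh, cd, cf, cg, ch, ci, de, df, dg, dh, eg, eh, ei, fg, fi, gi, hi
  2-simplices (18): abf, abh, ade, adh, aei, afi, bcf, bcg, beg, beh, cdf, cdh, cgi, chi, deg, dfg, ehi, fgi

so the chain groups are C_0 ≅ Z^9, C_1 ≅ Z^27, C_2 ≅ Z^18.

∂_1: C_1 → C_0 is given by ∂[p,q] = [q] − [p].
This gives a 9×27 integer matrix of rank 8; reducing to Smith normal form yields diagonal entries (1,1,1,1,1,1,1,1).

The boundary map ∂_2: C_2 → C_1 acts by ∂[p,q,r] = [q,r] − [p,r] + [p,q]. For instance
  ∂abh = bh − ah + ab,
  ∂ehi = hi − ei + eh.
The 27×18 boundary matrix has rank 18 and Smith normal form diag(1,1,1,1,1,1,1,1,1,1,1,1,1,1,1,1,1,2).

Now H_k = ker ∂_k / im ∂_{k+1}, so:

  H_1: rank ker ∂_1 − rank ∂_2 = (27 − 8) − 18 = 1, and ∂_2 has invariant factor 2 > 1, so H_1 = Z × Z/2.

(K is a triangulation of the Klein bottle.)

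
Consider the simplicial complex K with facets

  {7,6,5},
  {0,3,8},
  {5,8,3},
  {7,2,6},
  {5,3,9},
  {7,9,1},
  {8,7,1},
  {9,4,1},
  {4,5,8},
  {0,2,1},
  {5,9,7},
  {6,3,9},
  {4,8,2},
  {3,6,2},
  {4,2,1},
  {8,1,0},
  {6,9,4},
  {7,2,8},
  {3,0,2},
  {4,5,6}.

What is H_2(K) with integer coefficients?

H_2 = 0.

Order the vertices as 0 < 1 < 2 < 3 < 4 < 5 < 6 < 7 < 8 < 9. Listing each simplex with vertices in this order, K has dimension 2 with simplices:

  0-simplices (10): [0], [1], [2], [3], [4], [5], [6], [7], [8], [9]
  1-simplices (30): (30 of them)
  2-simplices (20): (20 of them)

giving chain groups C_0 ≅ Z^10, C_1 ≅ Z^30, C_2 ≅ Z^20.

The boundary map ∂_1: C_1 → C_0 is given by ∂[p,q] = [q] − [p].
This gives a 10×30 integer matrix of rank 9; reducing to Smith normal form yields diagonal entries (1,1,1,1,1,1,1,1,1).

The boundary map ∂_2: C_2 → C_1 acts by ∂[p,q,r] = [q,r] − [p,r] + [p,q]. For instance
  ∂[3,5,8] = [5,8] − [3,8] + [3,5],
  ∂[1,7,9] = [7,9] − [1,9] + [1,7].
The 30×20 boundary matrix has rank 20 and Smith normal form diag(1,1,1,1,1,1,1,1,1,1,1,1,1,1,1,1,1,1,1,2).

Now H_k = ker ∂_k / im ∂_{k+1}, so:

  H_2: rank ker ∂_2 − rank ∂_3 = (20 − 20) − 0 = 0, and there is no ∂_3, so H_2 = 0.

(K is a triangulation of the Klein bottle.)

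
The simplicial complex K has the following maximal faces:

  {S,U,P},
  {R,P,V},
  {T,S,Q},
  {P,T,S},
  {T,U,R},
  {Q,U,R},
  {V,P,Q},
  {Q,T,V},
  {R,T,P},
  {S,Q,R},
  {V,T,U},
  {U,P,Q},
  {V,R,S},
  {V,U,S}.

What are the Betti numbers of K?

Fix the vertex order P < Q < R < S < T < U < V and write every simplex with vertices in increasing order. Then dim K = 2 and the simplices of K are:

  0-simplices (7): P, Q, R, S, T, U, V
  1-simplices (21): PQ, PR, PS, PT, PU, PV, QR, QS, QT, QU, QV, RS, RT, RU, RV, ST, SU, SV, TU, TV, UV
  2-simplices (14): PQU, PQV, PRT, PRV, PST, PSU, QRS, QRU, QST, QTV, RSV, RTU, SUV, TUV

giving chain groups C_0 ≅ Z^7, C_1 ≅ Z^21, C_2 ≅ Z^14.

∂_1: C_1 → C_0 sends each edge [p,q] (with p < q) to q − p. For instance
  ∂SU = U − S.
This gives a 7×21 integer matrix of rank 6; reducing to Smith normal form yields diagonal entries (1,1,1,1,1,1).

Boundary ∂_2: C_2 → C_1 sends each 2-simplex [p,q,r] to [q,r] − [p,r] + [p,q]. For instance
  ∂PQU = QU − PU + PQ,
  ∂PSU = SU − PU + PS.
This gives a 21×14 integer matrix of rank 13; reducing to Smith normal form yields diagonal entries (1,1,1,1,1,1,1,1,1,1,1,1,1).

Now H_k = ker ∂_k / im ∂_{k+1}, so:

  H_0: rank C_0 − rank ∂_1 = 7 − 6 = 1, and the invariant factors of ∂_1 are all 1, so H_0 = Z.
  H_1: rank ker ∂_1 − rank ∂_2 = (21 − 6) − 13 = 2, and the invariant factors of ∂_2 are all 1, so H_1 = Z^2.
  H_2: rank ker ∂_2 − rank ∂_3 = (14 − 13) − 0 = 1, and there is no ∂_3, so H_2 = Z.

Hence the Betti numbers are b_0 = 1, b_1 = 2, b_2 = 1.

b_0 = 1, b_1 = 2, b_2 = 1.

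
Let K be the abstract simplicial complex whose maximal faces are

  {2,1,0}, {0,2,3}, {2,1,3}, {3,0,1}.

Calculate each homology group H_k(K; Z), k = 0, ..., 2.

Take the total order 0 < 1 < 2 < 3 on the vertex set. Then K (dimension 2) consists of the simplices:

  0-simplices (4): [0], [1], [2], [3]
  1-simplices (6): [0,1], [0,2], [0,3], [1,2], [1,3], [2,3]
  2-simplices (4): [0,1,2], [0,1,3], [0,2,3], [1,2,3]

so the chain groups are C_0 ≅ Z^4, C_1 ≅ Z^6, C_2 ≅ Z^4.

Boundary ∂_1: C_1 → C_0 maps an edge to its endpoints' difference, ∂[p,q] = q − p. For instance
  ∂[0,3] = [3] − [0].
The 4×6 boundary matrix has rank 3 and Smith normal form diag(1,1,1).

The boundary map ∂_2: C_2 → C_1 maps a triangle to the signed sum of its edges. For instance
  ∂[0,1,3] = [1,3] − [0,3] + [0,1],
  ∂[1,2,3] = [2,3] − [1,3] + [1,2].
This gives a 6×4 integer matrix of rank 3; reducing to Smith normal form yields diagonal entries (1,1,1).

From H_k ≅ ker(∂_k) / im(∂_{k+1}) we obtain:

  H_0: rank C_0 − rank ∂_1 = 4 − 3 = 1, and the invariant factors of ∂_1 are all 1, so H_0 = Z.
  H_1: rank ker ∂_1 − rank ∂_2 = (6 − 3) − 3 = 0, and the invariant factors of ∂_2 are all 1, so H_1 = 0.
  H_2: rank ker ∂_2 − rank ∂_3 = (4 − 3) − 0 = 1, and there is no ∂_3, so H_2 = Z.

As a check, the Euler characteristic is 4 − 6 + 4 = 2, which agrees with 1 − 0 + 1 = 2.
(K is a triangulation of the 2-sphere S^2.)

H_0 ≅ Z,  H_1 = 0,  H_2 ≅ Z.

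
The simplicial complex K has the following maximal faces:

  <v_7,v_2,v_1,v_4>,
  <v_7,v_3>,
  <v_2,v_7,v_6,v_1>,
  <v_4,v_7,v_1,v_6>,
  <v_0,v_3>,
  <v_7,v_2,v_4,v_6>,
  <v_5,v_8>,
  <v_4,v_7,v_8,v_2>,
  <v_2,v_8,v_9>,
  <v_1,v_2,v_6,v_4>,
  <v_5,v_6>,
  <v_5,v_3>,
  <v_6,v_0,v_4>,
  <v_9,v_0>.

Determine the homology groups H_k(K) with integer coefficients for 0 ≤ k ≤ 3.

Order the vertices as v_0 < v_1 < v_2 < v_3 < v_4 < v_5 < v_6 < v_7 < v_8 < v_9. Listing each simplex with vertices in this order, K has dimension 3 with simplices:

  0-simplices (10): [v_0], [v_1], [v_2], [v_3], [v_4], [v_5], [v_6], [v_7], [v_8], [v_9]
  1-simplices (23): (23 of them)
  2-simplices (15): (15 of them)
  3-simplices (6): [v_1,v_2,v_4,v_6], [v_1,v_2,v_4,v_7], [v_1,v_2,v_6,v_7], [v_1,v_4,v_6,v_7], [v_2,v_4,v_6,v_7], [v_2,v_4,v_7,v_8]

giving chain groups C_0 ≅ Z^10, C_1 ≅ Z^23, C_2 ≅ Z^15, C_3 ≅ Z^6.

Boundary ∂_1: C_1 → C_0 is given by ∂[p,q] = [q] − [p].
As a 10×23 matrix over Z this has rank 9, with invariant factors (1,1,1,1,1,1,1,1,1).

The boundary map ∂_2: C_2 → C_1 sends each 2-simplex [p,q,r] to [q,r] − [p,r] + [p,q]. For instance
  ∂[v_2,v_8,v_9] = [v_8,v_9] − [v_2,v_9] + [v_2,v_8],
  ∂[v_1,v_2,v_6] = [v_2,v_6] − [v_1,v_6] + [v_1,v_2].
This gives a 23×15 integer matrix of rank 10; reducing to Smith normal form yields diagonal entries (1,1,1,1,1,1,1,1,1,1).

The boundary map ∂_3: C_3 → C_2 sends each 3-simplex σ to the alternating sum Σ_i (−1)^i (σ with its i-th vertex removed). For instance
  ∂[v_1,v_2,v_4,v_6] = [v_2,v_4,v_6] − [v_1,v_4,v_6] + [v_1,v_2,v_6] − [v_1,v_2,v_4],
  ∂[v_2,v_4,v_7,v_8] = [v_4,v_7,v_8] − [v_2,v_7,v_8] + [v_2,v_4,v_8] − [v_2,v_4,v_7].
The 15×6 boundary matrix has rank 5 and Smith normal form diag(1,1,1,1,1).

From H_k ≅ ker(∂_k) / im(∂_{k+1}) we obtain:

  H_0: rank C_0 − rank ∂_1 = 10 − 9 = 1, and the invariant factors of ∂_1 are all 1, so H_0 = Z.
  H_1: rank ker ∂_1 − rank ∂_2 = (23 − 9) − 10 = 4, and the invariant factors of ∂_2 are all 1, so H_1 = Z^4.
  H_2: rank ker ∂_2 − rank ∂_3 = (15 − 10) − 5 = 0, and the invariant factors of ∂_3 are all 1, so H_2 = 0.
  H_3: rank ker ∂_3 − rank ∂_4 = (6 − 5) − 0 = 1, and there is no ∂_4, so H_3 = Z.

As a check, the Euler characteristic is 10 − 23 + 15 − 6 = -4, which agrees with 1 − 4 + 0 − 1 = -4.

H_0 = Z,  H_1 = Z^4,  H_2 = 0,  H_3 = Z.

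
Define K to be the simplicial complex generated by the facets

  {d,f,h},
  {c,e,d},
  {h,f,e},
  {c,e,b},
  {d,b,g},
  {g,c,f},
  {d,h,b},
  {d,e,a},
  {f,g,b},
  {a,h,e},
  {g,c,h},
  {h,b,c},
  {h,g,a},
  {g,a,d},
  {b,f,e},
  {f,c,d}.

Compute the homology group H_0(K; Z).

Take the total order a < b < c < d < e < f < g < h on the vertex set. Then K (dimension 2) consists of the simplices:

  0-simplices (8): a, b, c, d, e, f, g, h
  1-simplices (24): ad, ae, ag, ah, bc, bd, be, bf, bg, bh, cd, ce, cf, cg, ch, de, df, dg, dh, ef, eh, fg, fh, gh
  2-simplices (16): ade, adg, aeh, agh, bce, bch, bdg, bdh, bef, bfg, cde, cdf, cfg, cgh, dfh, efh

so the chain groups are C_0 ≅ Z^8, C_1 ≅ Z^24, C_2 ≅ Z^16.

The boundary map ∂_1: C_1 → C_0 is given by ∂[p,q] = [q] − [p]. For instance
  ∂bd = d − b.
The 8×24 boundary matrix has rank 7 and Smith normal form diag(1,1,1,1,1,1,1).

Boundary ∂_2: C_2 → C_1 sends each 2-simplex [p,q,r] to [q,r] − [p,r] + [p,q]. For instance
  ∂adg = dg − ag + ad,
  ∂aeh = eh − ah + ae.
This gives a 24×16 integer matrix of rank 15; reducing to Smith normal form yields diagonal entries (1,1,1,1,1,1,1,1,1,1,1,1,1,1,1).

Computing H_k = (kernel of ∂_k) / (image of ∂_{k+1}):

  H_0: rank C_0 − rank ∂_1 = 8 − 7 = 1, and the invariant factors of ∂_1 are all 1, so H_0 = Z.

H_0 = Z.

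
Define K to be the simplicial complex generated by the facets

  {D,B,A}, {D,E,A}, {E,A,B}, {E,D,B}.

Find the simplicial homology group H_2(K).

Take the total order A < B < D < E on the vertex set. Then K (dimension 2) consists of the simplices:

  0-simplices (4): A, B, D, E
  1-simplices (6): AB, AD, AE, BD, BE, DE
  2-simplices (4): ABD, ABE, ADE, BDE

Hence C_0 ≅ Z^4, C_1 ≅ Z^6, C_2 ≅ Z^4.

The boundary map ∂_1: C_1 → C_0 maps an edge to its endpoints' difference, ∂[p,q] = q − p.
The 4×6 boundary matrix has rank 3 and Smith normal form diag(1,1,1).

Boundary ∂_2: C_2 → C_1 sends each 2-simplex [p,q,r] to [q,r] − [p,r] + [p,q]. For instance
  ∂ABE = BE − AE + AB,
  ∂ABD = BD − AD + AB.
As a 6×4 matrix over Z this has rank 3, with invariant factors (1,1,1).

From H_k ≅ ker(∂_k) / im(∂_{k+1}) we obtain:

  H_2: rank ker ∂_2 − rank ∂_3 = (4 − 3) − 0 = 1, and there is no ∂_3, so H_2 = Z.

H_2 ≅ Z.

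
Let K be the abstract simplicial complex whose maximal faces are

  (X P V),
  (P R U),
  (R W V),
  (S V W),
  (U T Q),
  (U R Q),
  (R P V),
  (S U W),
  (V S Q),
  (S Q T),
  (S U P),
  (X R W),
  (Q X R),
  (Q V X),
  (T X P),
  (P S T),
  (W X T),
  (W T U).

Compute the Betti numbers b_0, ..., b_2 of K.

b_0 = 1, b_1 = 1, b_2 = 0.

Order the vertices as P < Q < R < S < T < U < V < W < X. Listing each simplex with vertices in this order, K has dimension 2 with simplices:

  0-simplices (9): P, Q, R, S, T, U, V, W, X
  1-simplices (27): PR, PS, PT, PU, PV, PX, QR, QS, QT, QU, QV, QX, RU, RV, RW, RX, ST, SU, SV, SW, TU, TW, TX, UW, VW, VX, WX
  2-simplices (18): PRU, PRV, PST, PSU, PTX, PVX, QRU, QRX, QST, QSV, QTU, QVX, RVW, RWX, SUW, SVW, TUW, TWX

so the chain groups are C_0 ≅ Z^9, C_1 ≅ Z^27, C_2 ≅ Z^18.

The boundary map ∂_1: C_1 → C_0 is given by ∂[p,q] = [q] − [p]. For instance
  ∂QU = U − Q.
The 9×27 boundary matrix has rank 8 and Smith normal form diag(1,1,1,1,1,1,1,1).

∂_2: C_2 → C_1 maps a triangle to the signed sum of its edges. For instance
  ∂PTX = TX − PX + PT,
  ∂SVW = VW − SW + SV.
The resulting 27×18 matrix has rank 18, and its Smith normal form has invariant factors (1,1,1,1,1,1,1,1,1,1,1,1,1,1,1,1,1,2).

Computing H_k = (kernel of ∂_k) / (image of ∂_{k+1}):

  H_0: rank C_0 − rank ∂_1 = 9 − 8 = 1, and the invariant factors of ∂_1 are all 1, so H_0 = Z.
  H_1: rank ker ∂_1 − rank ∂_2 = (27 − 8) − 18 = 1, and ∂_2 has invariant factor 2 > 1, so H_1 = Z ⊕ Z/2Z.
  H_2: rank ker ∂_2 − rank ∂_3 = (18 − 18) − 0 = 0, and there is no ∂_3, so H_2 = 0.

As a check, the Euler characteristic is 9 − 27 + 18 = 0, which agrees with 1 − 1 + 0 = 0.
(K is a triangulation of the Klein bottle.)

Hence the Betti numbers are b_0 = 1, b_1 = 1, b_2 = 0.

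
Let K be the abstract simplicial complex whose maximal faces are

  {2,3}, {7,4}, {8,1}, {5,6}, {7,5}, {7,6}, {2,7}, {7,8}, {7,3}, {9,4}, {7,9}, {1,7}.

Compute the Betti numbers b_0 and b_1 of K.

b_0 = 1, b_1 = 4.

We work with the vertex ordering 1 < 2 < 3 < 4 < 5 < 6 < 7 < 8 < 9. The simplices of K, each written with vertices in increasing order, are:

  0-simplices (9): [1], [2], [3], [4], [5], [6], [7], [8], [9]
  1-simplices (12): [1,7], [1,8], [2,3], [2,7], [3,7], [4,7], [4,9], [5,6], [5,7], [6,7], [7,8], [7,9]

giving chain groups C_0 ≅ Z^9, C_1 ≅ Z^12.

Boundary ∂_1: C_1 → C_0 sends each edge [p,q] (with p < q) to q − p. For instance
  ∂[1,8] = [8] − [1].
This gives a 9×12 integer matrix of rank 8; reducing to Smith normal form yields diagonal entries (1,1,1,1,1,1,1,1).

Computing H_k = (kernel of ∂_k) / (image of ∂_{k+1}):

  H_0: rank C_0 − rank ∂_1 = 9 − 8 = 1, and the invariant factors of ∂_1 are all 1, so H_0 = Z.
  H_1: rank ker ∂_1 − rank ∂_2 = (12 − 8) − 0 = 4, and there is no ∂_2, so H_1 = Z^4.

As a check, the Euler characteristic is 9 − 12 = -3, which agrees with 1 − 4 = -3.

Hence the Betti numbers are b_0 = 1, b_1 = 4.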